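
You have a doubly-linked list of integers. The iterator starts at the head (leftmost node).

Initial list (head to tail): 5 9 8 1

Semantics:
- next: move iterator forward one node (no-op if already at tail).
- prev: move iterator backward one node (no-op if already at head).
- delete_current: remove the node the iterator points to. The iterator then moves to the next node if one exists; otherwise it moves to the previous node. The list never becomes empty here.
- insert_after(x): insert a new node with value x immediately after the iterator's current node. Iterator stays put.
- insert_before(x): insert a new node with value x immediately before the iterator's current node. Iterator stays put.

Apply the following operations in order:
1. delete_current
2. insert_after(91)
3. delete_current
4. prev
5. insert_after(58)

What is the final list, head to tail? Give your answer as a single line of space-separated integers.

Answer: 91 58 8 1

Derivation:
After 1 (delete_current): list=[9, 8, 1] cursor@9
After 2 (insert_after(91)): list=[9, 91, 8, 1] cursor@9
After 3 (delete_current): list=[91, 8, 1] cursor@91
After 4 (prev): list=[91, 8, 1] cursor@91
After 5 (insert_after(58)): list=[91, 58, 8, 1] cursor@91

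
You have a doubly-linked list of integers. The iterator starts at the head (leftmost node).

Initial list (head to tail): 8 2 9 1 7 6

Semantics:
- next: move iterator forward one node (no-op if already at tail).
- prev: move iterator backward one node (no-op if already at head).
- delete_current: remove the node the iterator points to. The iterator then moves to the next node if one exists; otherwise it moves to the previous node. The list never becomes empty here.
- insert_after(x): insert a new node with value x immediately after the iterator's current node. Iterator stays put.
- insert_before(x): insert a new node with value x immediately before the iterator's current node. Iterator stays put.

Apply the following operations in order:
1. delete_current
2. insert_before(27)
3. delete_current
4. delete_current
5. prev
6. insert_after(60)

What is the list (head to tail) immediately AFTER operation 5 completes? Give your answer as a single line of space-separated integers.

After 1 (delete_current): list=[2, 9, 1, 7, 6] cursor@2
After 2 (insert_before(27)): list=[27, 2, 9, 1, 7, 6] cursor@2
After 3 (delete_current): list=[27, 9, 1, 7, 6] cursor@9
After 4 (delete_current): list=[27, 1, 7, 6] cursor@1
After 5 (prev): list=[27, 1, 7, 6] cursor@27

Answer: 27 1 7 6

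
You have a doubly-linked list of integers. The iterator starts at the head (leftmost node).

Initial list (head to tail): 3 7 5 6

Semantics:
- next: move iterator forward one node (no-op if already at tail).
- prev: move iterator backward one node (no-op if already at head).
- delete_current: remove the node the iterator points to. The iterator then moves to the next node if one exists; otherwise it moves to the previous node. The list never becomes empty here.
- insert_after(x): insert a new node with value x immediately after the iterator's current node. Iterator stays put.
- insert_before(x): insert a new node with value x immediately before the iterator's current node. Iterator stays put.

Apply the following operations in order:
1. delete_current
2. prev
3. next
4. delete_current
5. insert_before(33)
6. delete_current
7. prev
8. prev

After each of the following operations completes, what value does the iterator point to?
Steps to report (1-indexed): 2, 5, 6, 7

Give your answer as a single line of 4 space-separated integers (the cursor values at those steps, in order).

Answer: 7 6 33 7

Derivation:
After 1 (delete_current): list=[7, 5, 6] cursor@7
After 2 (prev): list=[7, 5, 6] cursor@7
After 3 (next): list=[7, 5, 6] cursor@5
After 4 (delete_current): list=[7, 6] cursor@6
After 5 (insert_before(33)): list=[7, 33, 6] cursor@6
After 6 (delete_current): list=[7, 33] cursor@33
After 7 (prev): list=[7, 33] cursor@7
After 8 (prev): list=[7, 33] cursor@7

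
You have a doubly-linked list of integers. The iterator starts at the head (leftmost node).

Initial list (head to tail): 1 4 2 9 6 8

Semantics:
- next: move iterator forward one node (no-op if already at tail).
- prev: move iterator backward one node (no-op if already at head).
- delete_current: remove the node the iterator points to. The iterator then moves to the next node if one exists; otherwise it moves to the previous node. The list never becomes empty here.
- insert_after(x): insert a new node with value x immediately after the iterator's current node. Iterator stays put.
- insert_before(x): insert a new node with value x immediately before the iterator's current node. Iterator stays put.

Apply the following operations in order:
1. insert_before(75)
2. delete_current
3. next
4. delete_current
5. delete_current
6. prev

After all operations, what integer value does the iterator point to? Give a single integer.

After 1 (insert_before(75)): list=[75, 1, 4, 2, 9, 6, 8] cursor@1
After 2 (delete_current): list=[75, 4, 2, 9, 6, 8] cursor@4
After 3 (next): list=[75, 4, 2, 9, 6, 8] cursor@2
After 4 (delete_current): list=[75, 4, 9, 6, 8] cursor@9
After 5 (delete_current): list=[75, 4, 6, 8] cursor@6
After 6 (prev): list=[75, 4, 6, 8] cursor@4

Answer: 4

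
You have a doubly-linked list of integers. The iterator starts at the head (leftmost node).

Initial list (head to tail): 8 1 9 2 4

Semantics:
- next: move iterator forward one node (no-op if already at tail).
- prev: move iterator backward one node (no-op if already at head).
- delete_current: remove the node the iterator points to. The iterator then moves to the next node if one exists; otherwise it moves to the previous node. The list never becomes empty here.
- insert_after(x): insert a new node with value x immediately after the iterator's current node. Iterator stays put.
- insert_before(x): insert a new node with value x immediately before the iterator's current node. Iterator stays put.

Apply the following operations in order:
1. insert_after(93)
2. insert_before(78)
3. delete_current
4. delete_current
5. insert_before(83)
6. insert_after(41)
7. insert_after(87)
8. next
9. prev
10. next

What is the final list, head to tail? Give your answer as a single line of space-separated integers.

After 1 (insert_after(93)): list=[8, 93, 1, 9, 2, 4] cursor@8
After 2 (insert_before(78)): list=[78, 8, 93, 1, 9, 2, 4] cursor@8
After 3 (delete_current): list=[78, 93, 1, 9, 2, 4] cursor@93
After 4 (delete_current): list=[78, 1, 9, 2, 4] cursor@1
After 5 (insert_before(83)): list=[78, 83, 1, 9, 2, 4] cursor@1
After 6 (insert_after(41)): list=[78, 83, 1, 41, 9, 2, 4] cursor@1
After 7 (insert_after(87)): list=[78, 83, 1, 87, 41, 9, 2, 4] cursor@1
After 8 (next): list=[78, 83, 1, 87, 41, 9, 2, 4] cursor@87
After 9 (prev): list=[78, 83, 1, 87, 41, 9, 2, 4] cursor@1
After 10 (next): list=[78, 83, 1, 87, 41, 9, 2, 4] cursor@87

Answer: 78 83 1 87 41 9 2 4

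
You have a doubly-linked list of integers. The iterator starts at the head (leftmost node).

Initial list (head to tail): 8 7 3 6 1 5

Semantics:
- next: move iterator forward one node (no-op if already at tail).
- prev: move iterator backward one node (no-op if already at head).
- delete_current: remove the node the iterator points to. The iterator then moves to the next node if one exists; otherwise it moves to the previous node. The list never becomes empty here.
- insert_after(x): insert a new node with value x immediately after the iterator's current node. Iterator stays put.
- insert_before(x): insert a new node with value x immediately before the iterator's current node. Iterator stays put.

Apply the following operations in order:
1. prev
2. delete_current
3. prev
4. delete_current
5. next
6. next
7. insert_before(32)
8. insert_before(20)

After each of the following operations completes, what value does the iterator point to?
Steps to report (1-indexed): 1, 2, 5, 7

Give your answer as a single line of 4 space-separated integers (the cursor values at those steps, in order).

Answer: 8 7 6 1

Derivation:
After 1 (prev): list=[8, 7, 3, 6, 1, 5] cursor@8
After 2 (delete_current): list=[7, 3, 6, 1, 5] cursor@7
After 3 (prev): list=[7, 3, 6, 1, 5] cursor@7
After 4 (delete_current): list=[3, 6, 1, 5] cursor@3
After 5 (next): list=[3, 6, 1, 5] cursor@6
After 6 (next): list=[3, 6, 1, 5] cursor@1
After 7 (insert_before(32)): list=[3, 6, 32, 1, 5] cursor@1
After 8 (insert_before(20)): list=[3, 6, 32, 20, 1, 5] cursor@1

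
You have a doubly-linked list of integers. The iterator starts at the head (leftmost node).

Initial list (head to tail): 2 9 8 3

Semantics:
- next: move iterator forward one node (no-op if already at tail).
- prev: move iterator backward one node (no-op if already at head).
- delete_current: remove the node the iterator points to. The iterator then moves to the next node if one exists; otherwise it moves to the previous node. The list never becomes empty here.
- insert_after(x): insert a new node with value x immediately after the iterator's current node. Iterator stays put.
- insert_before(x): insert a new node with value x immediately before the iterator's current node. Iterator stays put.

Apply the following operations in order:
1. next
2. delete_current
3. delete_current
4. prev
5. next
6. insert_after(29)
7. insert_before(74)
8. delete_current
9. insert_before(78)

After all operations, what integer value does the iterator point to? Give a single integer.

After 1 (next): list=[2, 9, 8, 3] cursor@9
After 2 (delete_current): list=[2, 8, 3] cursor@8
After 3 (delete_current): list=[2, 3] cursor@3
After 4 (prev): list=[2, 3] cursor@2
After 5 (next): list=[2, 3] cursor@3
After 6 (insert_after(29)): list=[2, 3, 29] cursor@3
After 7 (insert_before(74)): list=[2, 74, 3, 29] cursor@3
After 8 (delete_current): list=[2, 74, 29] cursor@29
After 9 (insert_before(78)): list=[2, 74, 78, 29] cursor@29

Answer: 29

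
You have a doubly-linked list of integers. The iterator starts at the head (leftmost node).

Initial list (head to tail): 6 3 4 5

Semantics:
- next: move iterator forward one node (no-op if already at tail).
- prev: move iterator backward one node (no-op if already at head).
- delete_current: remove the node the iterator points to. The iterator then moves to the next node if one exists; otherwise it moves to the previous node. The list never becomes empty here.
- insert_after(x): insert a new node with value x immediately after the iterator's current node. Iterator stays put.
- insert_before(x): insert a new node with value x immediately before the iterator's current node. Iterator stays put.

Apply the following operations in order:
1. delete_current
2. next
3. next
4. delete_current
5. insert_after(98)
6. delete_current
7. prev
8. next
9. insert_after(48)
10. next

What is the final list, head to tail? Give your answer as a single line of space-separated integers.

Answer: 3 98 48

Derivation:
After 1 (delete_current): list=[3, 4, 5] cursor@3
After 2 (next): list=[3, 4, 5] cursor@4
After 3 (next): list=[3, 4, 5] cursor@5
After 4 (delete_current): list=[3, 4] cursor@4
After 5 (insert_after(98)): list=[3, 4, 98] cursor@4
After 6 (delete_current): list=[3, 98] cursor@98
After 7 (prev): list=[3, 98] cursor@3
After 8 (next): list=[3, 98] cursor@98
After 9 (insert_after(48)): list=[3, 98, 48] cursor@98
After 10 (next): list=[3, 98, 48] cursor@48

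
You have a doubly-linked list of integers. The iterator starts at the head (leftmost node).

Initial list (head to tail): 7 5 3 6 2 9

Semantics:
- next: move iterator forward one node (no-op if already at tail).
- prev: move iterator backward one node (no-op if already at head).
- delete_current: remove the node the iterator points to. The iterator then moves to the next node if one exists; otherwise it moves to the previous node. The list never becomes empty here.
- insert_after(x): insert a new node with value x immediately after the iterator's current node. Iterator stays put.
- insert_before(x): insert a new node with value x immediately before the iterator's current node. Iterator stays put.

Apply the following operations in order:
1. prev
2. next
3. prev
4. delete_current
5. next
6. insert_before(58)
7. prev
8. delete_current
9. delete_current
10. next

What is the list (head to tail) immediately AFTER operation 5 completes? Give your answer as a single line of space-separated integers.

Answer: 5 3 6 2 9

Derivation:
After 1 (prev): list=[7, 5, 3, 6, 2, 9] cursor@7
After 2 (next): list=[7, 5, 3, 6, 2, 9] cursor@5
After 3 (prev): list=[7, 5, 3, 6, 2, 9] cursor@7
After 4 (delete_current): list=[5, 3, 6, 2, 9] cursor@5
After 5 (next): list=[5, 3, 6, 2, 9] cursor@3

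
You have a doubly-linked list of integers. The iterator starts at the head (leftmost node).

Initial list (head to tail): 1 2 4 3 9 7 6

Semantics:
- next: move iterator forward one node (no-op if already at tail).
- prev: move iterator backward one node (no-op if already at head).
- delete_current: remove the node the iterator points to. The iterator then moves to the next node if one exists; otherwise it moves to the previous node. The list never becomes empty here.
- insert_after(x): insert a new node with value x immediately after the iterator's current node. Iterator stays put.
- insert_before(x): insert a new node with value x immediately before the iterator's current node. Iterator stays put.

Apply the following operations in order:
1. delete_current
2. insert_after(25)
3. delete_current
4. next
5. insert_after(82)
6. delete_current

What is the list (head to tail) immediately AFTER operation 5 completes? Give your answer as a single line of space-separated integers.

After 1 (delete_current): list=[2, 4, 3, 9, 7, 6] cursor@2
After 2 (insert_after(25)): list=[2, 25, 4, 3, 9, 7, 6] cursor@2
After 3 (delete_current): list=[25, 4, 3, 9, 7, 6] cursor@25
After 4 (next): list=[25, 4, 3, 9, 7, 6] cursor@4
After 5 (insert_after(82)): list=[25, 4, 82, 3, 9, 7, 6] cursor@4

Answer: 25 4 82 3 9 7 6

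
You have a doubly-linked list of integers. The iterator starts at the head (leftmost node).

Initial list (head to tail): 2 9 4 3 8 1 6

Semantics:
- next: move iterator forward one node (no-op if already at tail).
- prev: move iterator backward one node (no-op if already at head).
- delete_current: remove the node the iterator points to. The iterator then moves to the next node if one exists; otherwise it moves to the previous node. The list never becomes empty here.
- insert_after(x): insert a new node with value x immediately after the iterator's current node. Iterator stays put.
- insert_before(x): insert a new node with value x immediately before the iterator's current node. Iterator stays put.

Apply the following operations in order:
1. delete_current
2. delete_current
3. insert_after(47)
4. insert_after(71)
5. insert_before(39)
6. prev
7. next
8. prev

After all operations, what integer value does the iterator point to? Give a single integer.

Answer: 39

Derivation:
After 1 (delete_current): list=[9, 4, 3, 8, 1, 6] cursor@9
After 2 (delete_current): list=[4, 3, 8, 1, 6] cursor@4
After 3 (insert_after(47)): list=[4, 47, 3, 8, 1, 6] cursor@4
After 4 (insert_after(71)): list=[4, 71, 47, 3, 8, 1, 6] cursor@4
After 5 (insert_before(39)): list=[39, 4, 71, 47, 3, 8, 1, 6] cursor@4
After 6 (prev): list=[39, 4, 71, 47, 3, 8, 1, 6] cursor@39
After 7 (next): list=[39, 4, 71, 47, 3, 8, 1, 6] cursor@4
After 8 (prev): list=[39, 4, 71, 47, 3, 8, 1, 6] cursor@39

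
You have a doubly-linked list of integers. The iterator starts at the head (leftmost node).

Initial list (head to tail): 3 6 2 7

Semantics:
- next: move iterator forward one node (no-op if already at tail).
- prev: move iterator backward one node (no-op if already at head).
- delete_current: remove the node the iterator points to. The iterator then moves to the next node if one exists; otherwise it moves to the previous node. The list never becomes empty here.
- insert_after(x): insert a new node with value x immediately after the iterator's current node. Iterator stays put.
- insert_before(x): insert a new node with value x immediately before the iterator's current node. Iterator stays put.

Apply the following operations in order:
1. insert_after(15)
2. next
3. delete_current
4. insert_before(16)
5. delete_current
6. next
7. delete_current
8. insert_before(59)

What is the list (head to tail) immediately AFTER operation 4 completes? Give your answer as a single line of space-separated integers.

Answer: 3 16 6 2 7

Derivation:
After 1 (insert_after(15)): list=[3, 15, 6, 2, 7] cursor@3
After 2 (next): list=[3, 15, 6, 2, 7] cursor@15
After 3 (delete_current): list=[3, 6, 2, 7] cursor@6
After 4 (insert_before(16)): list=[3, 16, 6, 2, 7] cursor@6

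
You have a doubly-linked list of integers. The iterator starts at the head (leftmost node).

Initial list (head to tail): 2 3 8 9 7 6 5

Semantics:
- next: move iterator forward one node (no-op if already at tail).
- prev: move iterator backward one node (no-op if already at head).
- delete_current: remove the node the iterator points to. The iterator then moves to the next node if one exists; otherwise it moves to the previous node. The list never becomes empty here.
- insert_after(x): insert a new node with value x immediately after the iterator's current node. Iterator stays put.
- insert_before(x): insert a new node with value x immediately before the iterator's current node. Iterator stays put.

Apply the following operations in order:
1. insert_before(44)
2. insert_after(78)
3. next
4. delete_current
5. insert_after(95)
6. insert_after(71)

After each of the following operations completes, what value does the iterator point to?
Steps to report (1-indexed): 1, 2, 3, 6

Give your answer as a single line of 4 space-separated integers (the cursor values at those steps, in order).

Answer: 2 2 78 3

Derivation:
After 1 (insert_before(44)): list=[44, 2, 3, 8, 9, 7, 6, 5] cursor@2
After 2 (insert_after(78)): list=[44, 2, 78, 3, 8, 9, 7, 6, 5] cursor@2
After 3 (next): list=[44, 2, 78, 3, 8, 9, 7, 6, 5] cursor@78
After 4 (delete_current): list=[44, 2, 3, 8, 9, 7, 6, 5] cursor@3
After 5 (insert_after(95)): list=[44, 2, 3, 95, 8, 9, 7, 6, 5] cursor@3
After 6 (insert_after(71)): list=[44, 2, 3, 71, 95, 8, 9, 7, 6, 5] cursor@3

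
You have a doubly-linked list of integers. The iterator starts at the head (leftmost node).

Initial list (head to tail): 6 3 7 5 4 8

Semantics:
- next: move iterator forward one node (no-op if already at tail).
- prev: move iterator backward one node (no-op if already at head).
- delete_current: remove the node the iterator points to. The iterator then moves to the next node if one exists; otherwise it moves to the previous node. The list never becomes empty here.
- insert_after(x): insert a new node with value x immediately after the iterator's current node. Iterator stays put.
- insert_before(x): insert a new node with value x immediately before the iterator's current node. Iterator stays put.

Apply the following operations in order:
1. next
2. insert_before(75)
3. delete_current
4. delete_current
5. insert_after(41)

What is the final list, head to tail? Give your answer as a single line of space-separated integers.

Answer: 6 75 5 41 4 8

Derivation:
After 1 (next): list=[6, 3, 7, 5, 4, 8] cursor@3
After 2 (insert_before(75)): list=[6, 75, 3, 7, 5, 4, 8] cursor@3
After 3 (delete_current): list=[6, 75, 7, 5, 4, 8] cursor@7
After 4 (delete_current): list=[6, 75, 5, 4, 8] cursor@5
After 5 (insert_after(41)): list=[6, 75, 5, 41, 4, 8] cursor@5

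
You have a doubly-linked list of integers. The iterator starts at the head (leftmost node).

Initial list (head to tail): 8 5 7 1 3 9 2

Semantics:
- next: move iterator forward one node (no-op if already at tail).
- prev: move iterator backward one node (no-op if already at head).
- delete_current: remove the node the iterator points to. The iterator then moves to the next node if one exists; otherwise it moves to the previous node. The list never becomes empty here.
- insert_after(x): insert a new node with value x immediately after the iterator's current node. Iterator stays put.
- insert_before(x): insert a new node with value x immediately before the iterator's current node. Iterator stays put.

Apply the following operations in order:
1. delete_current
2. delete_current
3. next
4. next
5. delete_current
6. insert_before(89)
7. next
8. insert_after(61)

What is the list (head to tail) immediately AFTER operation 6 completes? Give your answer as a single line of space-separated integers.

Answer: 7 1 89 9 2

Derivation:
After 1 (delete_current): list=[5, 7, 1, 3, 9, 2] cursor@5
After 2 (delete_current): list=[7, 1, 3, 9, 2] cursor@7
After 3 (next): list=[7, 1, 3, 9, 2] cursor@1
After 4 (next): list=[7, 1, 3, 9, 2] cursor@3
After 5 (delete_current): list=[7, 1, 9, 2] cursor@9
After 6 (insert_before(89)): list=[7, 1, 89, 9, 2] cursor@9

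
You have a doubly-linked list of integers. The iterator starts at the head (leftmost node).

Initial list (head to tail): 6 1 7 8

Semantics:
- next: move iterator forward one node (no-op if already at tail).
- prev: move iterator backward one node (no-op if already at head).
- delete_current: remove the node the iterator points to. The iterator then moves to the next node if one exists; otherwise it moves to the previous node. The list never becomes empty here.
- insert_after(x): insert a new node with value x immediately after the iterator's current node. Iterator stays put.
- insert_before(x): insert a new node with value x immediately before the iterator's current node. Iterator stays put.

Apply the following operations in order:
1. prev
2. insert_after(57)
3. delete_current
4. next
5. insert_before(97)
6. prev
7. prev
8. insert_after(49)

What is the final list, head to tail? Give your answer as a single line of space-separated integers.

After 1 (prev): list=[6, 1, 7, 8] cursor@6
After 2 (insert_after(57)): list=[6, 57, 1, 7, 8] cursor@6
After 3 (delete_current): list=[57, 1, 7, 8] cursor@57
After 4 (next): list=[57, 1, 7, 8] cursor@1
After 5 (insert_before(97)): list=[57, 97, 1, 7, 8] cursor@1
After 6 (prev): list=[57, 97, 1, 7, 8] cursor@97
After 7 (prev): list=[57, 97, 1, 7, 8] cursor@57
After 8 (insert_after(49)): list=[57, 49, 97, 1, 7, 8] cursor@57

Answer: 57 49 97 1 7 8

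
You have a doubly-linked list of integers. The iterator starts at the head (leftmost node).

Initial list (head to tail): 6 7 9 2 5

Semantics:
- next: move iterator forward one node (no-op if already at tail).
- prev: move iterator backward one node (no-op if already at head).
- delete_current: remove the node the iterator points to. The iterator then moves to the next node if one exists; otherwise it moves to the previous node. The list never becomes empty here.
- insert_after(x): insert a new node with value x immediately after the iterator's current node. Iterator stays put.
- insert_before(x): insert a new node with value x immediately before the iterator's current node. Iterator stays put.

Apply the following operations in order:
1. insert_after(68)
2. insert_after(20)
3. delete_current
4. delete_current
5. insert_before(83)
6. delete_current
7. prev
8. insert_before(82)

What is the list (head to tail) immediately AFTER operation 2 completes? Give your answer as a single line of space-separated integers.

Answer: 6 20 68 7 9 2 5

Derivation:
After 1 (insert_after(68)): list=[6, 68, 7, 9, 2, 5] cursor@6
After 2 (insert_after(20)): list=[6, 20, 68, 7, 9, 2, 5] cursor@6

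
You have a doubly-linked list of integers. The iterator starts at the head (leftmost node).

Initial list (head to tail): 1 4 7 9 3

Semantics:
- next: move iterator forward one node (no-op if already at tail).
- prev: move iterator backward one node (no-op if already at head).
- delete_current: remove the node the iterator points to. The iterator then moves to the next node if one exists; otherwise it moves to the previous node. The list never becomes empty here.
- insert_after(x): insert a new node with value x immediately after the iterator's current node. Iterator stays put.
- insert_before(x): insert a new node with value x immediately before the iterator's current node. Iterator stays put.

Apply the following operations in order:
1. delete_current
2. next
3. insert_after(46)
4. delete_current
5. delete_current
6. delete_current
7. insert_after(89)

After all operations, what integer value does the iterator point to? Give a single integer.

Answer: 3

Derivation:
After 1 (delete_current): list=[4, 7, 9, 3] cursor@4
After 2 (next): list=[4, 7, 9, 3] cursor@7
After 3 (insert_after(46)): list=[4, 7, 46, 9, 3] cursor@7
After 4 (delete_current): list=[4, 46, 9, 3] cursor@46
After 5 (delete_current): list=[4, 9, 3] cursor@9
After 6 (delete_current): list=[4, 3] cursor@3
After 7 (insert_after(89)): list=[4, 3, 89] cursor@3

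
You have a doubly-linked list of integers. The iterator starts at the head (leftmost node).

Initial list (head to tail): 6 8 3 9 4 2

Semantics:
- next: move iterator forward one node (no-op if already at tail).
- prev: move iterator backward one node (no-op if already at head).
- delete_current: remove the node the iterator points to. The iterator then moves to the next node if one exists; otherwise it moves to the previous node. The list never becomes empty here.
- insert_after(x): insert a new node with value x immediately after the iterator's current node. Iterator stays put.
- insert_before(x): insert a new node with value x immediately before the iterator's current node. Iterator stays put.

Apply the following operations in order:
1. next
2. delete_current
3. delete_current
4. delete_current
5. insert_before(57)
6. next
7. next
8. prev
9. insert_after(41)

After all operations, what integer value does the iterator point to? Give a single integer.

Answer: 4

Derivation:
After 1 (next): list=[6, 8, 3, 9, 4, 2] cursor@8
After 2 (delete_current): list=[6, 3, 9, 4, 2] cursor@3
After 3 (delete_current): list=[6, 9, 4, 2] cursor@9
After 4 (delete_current): list=[6, 4, 2] cursor@4
After 5 (insert_before(57)): list=[6, 57, 4, 2] cursor@4
After 6 (next): list=[6, 57, 4, 2] cursor@2
After 7 (next): list=[6, 57, 4, 2] cursor@2
After 8 (prev): list=[6, 57, 4, 2] cursor@4
After 9 (insert_after(41)): list=[6, 57, 4, 41, 2] cursor@4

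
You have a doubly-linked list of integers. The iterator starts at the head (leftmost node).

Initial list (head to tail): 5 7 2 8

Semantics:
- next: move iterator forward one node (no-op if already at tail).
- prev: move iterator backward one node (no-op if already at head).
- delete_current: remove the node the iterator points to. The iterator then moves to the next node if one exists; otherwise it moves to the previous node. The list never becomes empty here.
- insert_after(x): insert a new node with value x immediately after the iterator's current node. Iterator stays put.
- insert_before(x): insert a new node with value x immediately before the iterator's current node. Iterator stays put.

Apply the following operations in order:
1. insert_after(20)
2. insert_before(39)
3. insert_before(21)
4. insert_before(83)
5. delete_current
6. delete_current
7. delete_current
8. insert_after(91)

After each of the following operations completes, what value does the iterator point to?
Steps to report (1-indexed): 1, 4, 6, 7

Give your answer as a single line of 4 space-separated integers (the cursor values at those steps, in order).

After 1 (insert_after(20)): list=[5, 20, 7, 2, 8] cursor@5
After 2 (insert_before(39)): list=[39, 5, 20, 7, 2, 8] cursor@5
After 3 (insert_before(21)): list=[39, 21, 5, 20, 7, 2, 8] cursor@5
After 4 (insert_before(83)): list=[39, 21, 83, 5, 20, 7, 2, 8] cursor@5
After 5 (delete_current): list=[39, 21, 83, 20, 7, 2, 8] cursor@20
After 6 (delete_current): list=[39, 21, 83, 7, 2, 8] cursor@7
After 7 (delete_current): list=[39, 21, 83, 2, 8] cursor@2
After 8 (insert_after(91)): list=[39, 21, 83, 2, 91, 8] cursor@2

Answer: 5 5 7 2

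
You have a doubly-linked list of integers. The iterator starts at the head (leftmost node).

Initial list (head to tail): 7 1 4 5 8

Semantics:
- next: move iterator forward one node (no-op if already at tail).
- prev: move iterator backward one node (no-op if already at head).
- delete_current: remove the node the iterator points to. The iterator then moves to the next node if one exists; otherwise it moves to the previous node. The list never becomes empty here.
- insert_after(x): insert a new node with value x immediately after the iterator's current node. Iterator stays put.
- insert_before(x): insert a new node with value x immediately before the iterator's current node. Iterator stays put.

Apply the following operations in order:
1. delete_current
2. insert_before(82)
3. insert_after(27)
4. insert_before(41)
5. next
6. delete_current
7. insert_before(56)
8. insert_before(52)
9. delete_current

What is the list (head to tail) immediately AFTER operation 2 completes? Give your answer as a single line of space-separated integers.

Answer: 82 1 4 5 8

Derivation:
After 1 (delete_current): list=[1, 4, 5, 8] cursor@1
After 2 (insert_before(82)): list=[82, 1, 4, 5, 8] cursor@1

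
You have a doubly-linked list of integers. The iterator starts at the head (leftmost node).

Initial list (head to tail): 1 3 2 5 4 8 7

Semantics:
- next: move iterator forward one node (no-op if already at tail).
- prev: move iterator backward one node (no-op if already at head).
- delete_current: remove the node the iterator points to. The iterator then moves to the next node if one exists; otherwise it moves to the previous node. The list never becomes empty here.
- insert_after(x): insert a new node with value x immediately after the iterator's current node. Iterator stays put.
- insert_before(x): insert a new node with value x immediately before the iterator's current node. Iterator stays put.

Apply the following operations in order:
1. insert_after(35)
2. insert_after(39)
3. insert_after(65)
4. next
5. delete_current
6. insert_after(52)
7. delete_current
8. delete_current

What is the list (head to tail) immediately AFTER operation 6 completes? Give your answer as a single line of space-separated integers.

After 1 (insert_after(35)): list=[1, 35, 3, 2, 5, 4, 8, 7] cursor@1
After 2 (insert_after(39)): list=[1, 39, 35, 3, 2, 5, 4, 8, 7] cursor@1
After 3 (insert_after(65)): list=[1, 65, 39, 35, 3, 2, 5, 4, 8, 7] cursor@1
After 4 (next): list=[1, 65, 39, 35, 3, 2, 5, 4, 8, 7] cursor@65
After 5 (delete_current): list=[1, 39, 35, 3, 2, 5, 4, 8, 7] cursor@39
After 6 (insert_after(52)): list=[1, 39, 52, 35, 3, 2, 5, 4, 8, 7] cursor@39

Answer: 1 39 52 35 3 2 5 4 8 7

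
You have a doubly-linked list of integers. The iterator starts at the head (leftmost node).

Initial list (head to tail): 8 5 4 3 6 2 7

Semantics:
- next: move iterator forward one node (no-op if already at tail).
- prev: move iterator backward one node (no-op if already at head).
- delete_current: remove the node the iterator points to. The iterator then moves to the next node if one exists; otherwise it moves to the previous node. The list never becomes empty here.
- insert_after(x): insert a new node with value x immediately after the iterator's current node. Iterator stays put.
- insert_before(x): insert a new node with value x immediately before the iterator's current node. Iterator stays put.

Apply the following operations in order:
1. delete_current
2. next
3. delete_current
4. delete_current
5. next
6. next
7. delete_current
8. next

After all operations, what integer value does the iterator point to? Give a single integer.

After 1 (delete_current): list=[5, 4, 3, 6, 2, 7] cursor@5
After 2 (next): list=[5, 4, 3, 6, 2, 7] cursor@4
After 3 (delete_current): list=[5, 3, 6, 2, 7] cursor@3
After 4 (delete_current): list=[5, 6, 2, 7] cursor@6
After 5 (next): list=[5, 6, 2, 7] cursor@2
After 6 (next): list=[5, 6, 2, 7] cursor@7
After 7 (delete_current): list=[5, 6, 2] cursor@2
After 8 (next): list=[5, 6, 2] cursor@2

Answer: 2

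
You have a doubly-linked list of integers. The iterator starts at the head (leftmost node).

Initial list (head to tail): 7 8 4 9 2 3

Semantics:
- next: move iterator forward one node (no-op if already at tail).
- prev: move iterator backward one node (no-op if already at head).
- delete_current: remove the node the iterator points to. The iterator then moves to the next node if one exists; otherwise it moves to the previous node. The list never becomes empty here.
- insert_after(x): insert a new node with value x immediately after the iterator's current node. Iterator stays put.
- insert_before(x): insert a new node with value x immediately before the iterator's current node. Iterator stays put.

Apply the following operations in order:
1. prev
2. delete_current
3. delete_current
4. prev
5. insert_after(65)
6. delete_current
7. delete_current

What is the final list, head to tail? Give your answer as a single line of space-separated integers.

Answer: 9 2 3

Derivation:
After 1 (prev): list=[7, 8, 4, 9, 2, 3] cursor@7
After 2 (delete_current): list=[8, 4, 9, 2, 3] cursor@8
After 3 (delete_current): list=[4, 9, 2, 3] cursor@4
After 4 (prev): list=[4, 9, 2, 3] cursor@4
After 5 (insert_after(65)): list=[4, 65, 9, 2, 3] cursor@4
After 6 (delete_current): list=[65, 9, 2, 3] cursor@65
After 7 (delete_current): list=[9, 2, 3] cursor@9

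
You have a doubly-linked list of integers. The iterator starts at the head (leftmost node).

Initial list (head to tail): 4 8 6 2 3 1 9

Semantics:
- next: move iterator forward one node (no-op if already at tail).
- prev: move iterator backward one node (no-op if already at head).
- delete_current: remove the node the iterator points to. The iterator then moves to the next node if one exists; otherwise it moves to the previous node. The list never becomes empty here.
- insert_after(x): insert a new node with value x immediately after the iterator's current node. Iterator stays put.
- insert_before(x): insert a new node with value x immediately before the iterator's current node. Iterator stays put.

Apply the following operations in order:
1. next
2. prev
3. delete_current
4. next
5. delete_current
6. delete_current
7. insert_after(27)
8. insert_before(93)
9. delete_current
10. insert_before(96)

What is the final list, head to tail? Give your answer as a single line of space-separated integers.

Answer: 8 93 96 27 1 9

Derivation:
After 1 (next): list=[4, 8, 6, 2, 3, 1, 9] cursor@8
After 2 (prev): list=[4, 8, 6, 2, 3, 1, 9] cursor@4
After 3 (delete_current): list=[8, 6, 2, 3, 1, 9] cursor@8
After 4 (next): list=[8, 6, 2, 3, 1, 9] cursor@6
After 5 (delete_current): list=[8, 2, 3, 1, 9] cursor@2
After 6 (delete_current): list=[8, 3, 1, 9] cursor@3
After 7 (insert_after(27)): list=[8, 3, 27, 1, 9] cursor@3
After 8 (insert_before(93)): list=[8, 93, 3, 27, 1, 9] cursor@3
After 9 (delete_current): list=[8, 93, 27, 1, 9] cursor@27
After 10 (insert_before(96)): list=[8, 93, 96, 27, 1, 9] cursor@27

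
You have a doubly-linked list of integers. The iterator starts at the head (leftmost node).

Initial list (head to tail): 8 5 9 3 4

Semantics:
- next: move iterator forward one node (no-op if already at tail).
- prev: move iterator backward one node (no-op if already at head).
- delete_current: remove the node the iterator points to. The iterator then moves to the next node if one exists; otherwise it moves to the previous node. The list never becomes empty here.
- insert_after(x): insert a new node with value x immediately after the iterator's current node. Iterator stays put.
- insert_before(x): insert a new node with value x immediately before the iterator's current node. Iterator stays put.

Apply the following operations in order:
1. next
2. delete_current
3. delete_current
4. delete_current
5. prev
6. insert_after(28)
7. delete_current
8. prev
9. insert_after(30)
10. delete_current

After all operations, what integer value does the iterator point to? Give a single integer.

After 1 (next): list=[8, 5, 9, 3, 4] cursor@5
After 2 (delete_current): list=[8, 9, 3, 4] cursor@9
After 3 (delete_current): list=[8, 3, 4] cursor@3
After 4 (delete_current): list=[8, 4] cursor@4
After 5 (prev): list=[8, 4] cursor@8
After 6 (insert_after(28)): list=[8, 28, 4] cursor@8
After 7 (delete_current): list=[28, 4] cursor@28
After 8 (prev): list=[28, 4] cursor@28
After 9 (insert_after(30)): list=[28, 30, 4] cursor@28
After 10 (delete_current): list=[30, 4] cursor@30

Answer: 30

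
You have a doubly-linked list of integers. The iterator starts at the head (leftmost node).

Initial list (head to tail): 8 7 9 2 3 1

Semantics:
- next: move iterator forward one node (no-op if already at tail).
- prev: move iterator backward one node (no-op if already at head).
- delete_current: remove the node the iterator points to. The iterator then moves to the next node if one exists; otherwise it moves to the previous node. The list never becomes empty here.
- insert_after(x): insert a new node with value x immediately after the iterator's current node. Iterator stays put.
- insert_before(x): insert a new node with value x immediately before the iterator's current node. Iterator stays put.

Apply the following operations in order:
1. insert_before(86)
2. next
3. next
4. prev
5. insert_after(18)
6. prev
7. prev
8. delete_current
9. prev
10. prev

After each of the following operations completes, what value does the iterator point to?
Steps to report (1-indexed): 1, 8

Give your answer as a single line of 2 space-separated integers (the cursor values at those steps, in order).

After 1 (insert_before(86)): list=[86, 8, 7, 9, 2, 3, 1] cursor@8
After 2 (next): list=[86, 8, 7, 9, 2, 3, 1] cursor@7
After 3 (next): list=[86, 8, 7, 9, 2, 3, 1] cursor@9
After 4 (prev): list=[86, 8, 7, 9, 2, 3, 1] cursor@7
After 5 (insert_after(18)): list=[86, 8, 7, 18, 9, 2, 3, 1] cursor@7
After 6 (prev): list=[86, 8, 7, 18, 9, 2, 3, 1] cursor@8
After 7 (prev): list=[86, 8, 7, 18, 9, 2, 3, 1] cursor@86
After 8 (delete_current): list=[8, 7, 18, 9, 2, 3, 1] cursor@8
After 9 (prev): list=[8, 7, 18, 9, 2, 3, 1] cursor@8
After 10 (prev): list=[8, 7, 18, 9, 2, 3, 1] cursor@8

Answer: 8 8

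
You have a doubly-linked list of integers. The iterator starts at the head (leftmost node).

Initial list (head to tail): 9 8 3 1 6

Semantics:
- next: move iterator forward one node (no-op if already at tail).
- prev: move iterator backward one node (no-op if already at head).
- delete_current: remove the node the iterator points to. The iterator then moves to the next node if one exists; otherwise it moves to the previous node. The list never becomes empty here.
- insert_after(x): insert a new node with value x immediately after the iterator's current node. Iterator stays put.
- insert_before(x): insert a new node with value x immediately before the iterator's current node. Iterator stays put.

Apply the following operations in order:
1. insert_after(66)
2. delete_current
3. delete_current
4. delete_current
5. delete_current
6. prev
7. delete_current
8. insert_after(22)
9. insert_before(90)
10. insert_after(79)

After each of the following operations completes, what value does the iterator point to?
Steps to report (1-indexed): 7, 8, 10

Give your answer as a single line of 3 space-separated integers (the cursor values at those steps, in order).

Answer: 6 6 6

Derivation:
After 1 (insert_after(66)): list=[9, 66, 8, 3, 1, 6] cursor@9
After 2 (delete_current): list=[66, 8, 3, 1, 6] cursor@66
After 3 (delete_current): list=[8, 3, 1, 6] cursor@8
After 4 (delete_current): list=[3, 1, 6] cursor@3
After 5 (delete_current): list=[1, 6] cursor@1
After 6 (prev): list=[1, 6] cursor@1
After 7 (delete_current): list=[6] cursor@6
After 8 (insert_after(22)): list=[6, 22] cursor@6
After 9 (insert_before(90)): list=[90, 6, 22] cursor@6
After 10 (insert_after(79)): list=[90, 6, 79, 22] cursor@6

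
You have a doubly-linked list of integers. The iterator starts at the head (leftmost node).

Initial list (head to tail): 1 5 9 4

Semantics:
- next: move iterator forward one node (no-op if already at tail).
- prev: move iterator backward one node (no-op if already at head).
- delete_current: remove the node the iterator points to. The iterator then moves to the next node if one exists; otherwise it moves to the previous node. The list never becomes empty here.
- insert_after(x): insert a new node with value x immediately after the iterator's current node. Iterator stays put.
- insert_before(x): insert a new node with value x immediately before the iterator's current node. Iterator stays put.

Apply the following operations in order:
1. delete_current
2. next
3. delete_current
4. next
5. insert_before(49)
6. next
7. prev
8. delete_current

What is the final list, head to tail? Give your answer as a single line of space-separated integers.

Answer: 5 4

Derivation:
After 1 (delete_current): list=[5, 9, 4] cursor@5
After 2 (next): list=[5, 9, 4] cursor@9
After 3 (delete_current): list=[5, 4] cursor@4
After 4 (next): list=[5, 4] cursor@4
After 5 (insert_before(49)): list=[5, 49, 4] cursor@4
After 6 (next): list=[5, 49, 4] cursor@4
After 7 (prev): list=[5, 49, 4] cursor@49
After 8 (delete_current): list=[5, 4] cursor@4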